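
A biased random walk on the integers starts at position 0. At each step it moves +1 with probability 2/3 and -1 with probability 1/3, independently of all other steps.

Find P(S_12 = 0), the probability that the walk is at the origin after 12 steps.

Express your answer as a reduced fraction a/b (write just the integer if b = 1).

Answer: 19712/177147

Derivation:
To be at 0 after 12 steps: need exactly 6 steps of +1 and 6 of -1.
Number of such sequences: C(12,6) = 924
Each has probability (2/3)^6 · (1/3)^6 = 64/531441
P = 924 · 64/531441 = 19712/177147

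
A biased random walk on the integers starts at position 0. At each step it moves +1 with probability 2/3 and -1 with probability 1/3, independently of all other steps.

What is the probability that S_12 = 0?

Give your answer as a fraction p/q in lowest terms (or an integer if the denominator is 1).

To be at 0 after 12 steps: need exactly 6 steps of +1 and 6 of -1.
Number of such sequences: C(12,6) = 924
Each has probability (2/3)^6 · (1/3)^6 = 64/531441
P = 924 · 64/531441 = 19712/177147

Answer: 19712/177147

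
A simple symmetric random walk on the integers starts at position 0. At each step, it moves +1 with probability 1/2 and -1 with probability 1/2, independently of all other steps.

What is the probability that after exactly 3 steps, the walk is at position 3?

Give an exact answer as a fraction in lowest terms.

Answer: 1/8

Derivation:
To reach position 3 after 3 steps: need 3 steps of +1 and 0 of -1.
Favorable paths: C(3,3) = 1
Total paths: 2^3 = 8
P = 1/8 = 1/8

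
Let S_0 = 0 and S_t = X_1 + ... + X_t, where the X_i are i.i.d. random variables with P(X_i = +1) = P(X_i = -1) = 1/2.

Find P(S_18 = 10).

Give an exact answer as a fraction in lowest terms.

To reach position 10 after 18 steps: need 14 steps of +1 and 4 of -1.
Favorable paths: C(18,14) = 3060
Total paths: 2^18 = 262144
P = 3060/262144 = 765/65536

Answer: 765/65536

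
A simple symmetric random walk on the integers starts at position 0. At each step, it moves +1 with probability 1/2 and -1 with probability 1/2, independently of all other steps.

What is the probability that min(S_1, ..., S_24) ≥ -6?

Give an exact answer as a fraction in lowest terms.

Let f(t,s) = #length-t paths at position s with S_1..S_t all ≥ -6.
f(t,s) = f(t-1,s-1) + f(t-1,s+1) for s ≥ -6; f(t,s) = 0 for s < -6.
t=0: f(0,0)=1
t=1: f(1,-1)=1 f(1,1)=1
t=2: f(2,-2)=1 f(2,0)=2 f(2,2)=1
t=3: f(3,-3)=1 f(3,-1)=3 f(3,1)=3 f(3,3)=1
t=4: f(4,-4)=1 f(4,-2)=4 f(4,0)=6 f(4,2)=4 f(4,4)=1
t=5: f(5,-5)=1 f(5,-3)=5 f(5,-1)=10 f(5,1)=10 f(5,3)=5 f(5,5)=1
t=6: f(6,-6)=1 f(6,-4)=6 f(6,-2)=15 f(6,0)=20 f(6,2)=15 f(6,4)=6 f(6,6)=1
t=7: f(7,-5)=7 f(7,-3)=21 f(7,-1)=35 f(7,1)=35 f(7,3)=21 f(7,5)=7 f(7,7)=1
t=8: f(8,-6)=7 f(8,-4)=28 f(8,-2)=56 f(8,0)=70 f(8,2)=56 f(8,4)=28 f(8,6)=8 f(8,8)=1
t=9: f(9,-5)=35 f(9,-3)=84 f(9,-1)=126 f(9,1)=126 f(9,3)=84 f(9,5)=36 f(9,7)=9 f(9,9)=1
t=10: f(10,-6)=35 f(10,-4)=119 f(10,-2)=210 f(10,0)=252 f(10,2)=210 f(10,4)=120 f(10,6)=45 f(10,8)=10 f(10,10)=1
t=11: f(11,-5)=154 f(11,-3)=329 f(11,-1)=462 f(11,1)=462 f(11,3)=330 f(11,5)=165 f(11,7)=55 f(11,9)=11 f(11,11)=1
t=12: f(12,-6)=154 f(12,-4)=483 f(12,-2)=791 f(12,0)=924 f(12,2)=792 f(12,4)=495 f(12,6)=220 f(12,8)=66 f(12,10)=12 f(12,12)=1
t=13: f(13,-5)=637 f(13,-3)=1274 f(13,-1)=1715 f(13,1)=1716 f(13,3)=1287 f(13,5)=715 f(13,7)=286 f(13,9)=78 f(13,11)=13 f(13,13)=1
t=14: f(14,-6)=637 f(14,-4)=1911 f(14,-2)=2989 f(14,0)=3431 f(14,2)=3003 f(14,4)=2002 f(14,6)=1001 f(14,8)=364 f(14,10)=91 f(14,12)=14 f(14,14)=1
t=15: f(15,-5)=2548 f(15,-3)=4900 f(15,-1)=6420 f(15,1)=6434 f(15,3)=5005 f(15,5)=3003 f(15,7)=1365 f(15,9)=455 f(15,11)=105 f(15,13)=15 f(15,15)=1
t=16: f(16,-6)=2548 f(16,-4)=7448 f(16,-2)=11320 f(16,0)=12854 f(16,2)=11439 f(16,4)=8008 f(16,6)=4368 f(16,8)=1820 f(16,10)=560 f(16,12)=120 f(16,14)=16 f(16,16)=1
t=17: f(17,-5)=9996 f(17,-3)=18768 f(17,-1)=24174 f(17,1)=24293 f(17,3)=19447 f(17,5)=12376 f(17,7)=6188 f(17,9)=2380 f(17,11)=680 f(17,13)=136 f(17,15)=17 f(17,17)=1
t=18: f(18,-6)=9996 f(18,-4)=28764 f(18,-2)=42942 f(18,0)=48467 f(18,2)=43740 f(18,4)=31823 f(18,6)=18564 f(18,8)=8568 f(18,10)=3060 f(18,12)=816 f(18,14)=153 f(18,16)=18 f(18,18)=1
t=19: f(19,-5)=38760 f(19,-3)=71706 f(19,-1)=91409 f(19,1)=92207 f(19,3)=75563 f(19,5)=50387 f(19,7)=27132 f(19,9)=11628 f(19,11)=3876 f(19,13)=969 f(19,15)=171 f(19,17)=19 f(19,19)=1
t=20: f(20,-6)=38760 f(20,-4)=110466 f(20,-2)=163115 f(20,0)=183616 f(20,2)=167770 f(20,4)=125950 f(20,6)=77519 f(20,8)=38760 f(20,10)=15504 f(20,12)=4845 f(20,14)=1140 f(20,16)=190 f(20,18)=20 f(20,20)=1
t=21: f(21,-5)=149226 f(21,-3)=273581 f(21,-1)=346731 f(21,1)=351386 f(21,3)=293720 f(21,5)=203469 f(21,7)=116279 f(21,9)=54264 f(21,11)=20349 f(21,13)=5985 f(21,15)=1330 f(21,17)=210 f(21,19)=21 f(21,21)=1
t=22: f(22,-6)=149226 f(22,-4)=422807 f(22,-2)=620312 f(22,0)=698117 f(22,2)=645106 f(22,4)=497189 f(22,6)=319748 f(22,8)=170543 f(22,10)=74613 f(22,12)=26334 f(22,14)=7315 f(22,16)=1540 f(22,18)=231 f(22,20)=22 f(22,22)=1
t=23: f(23,-5)=572033 f(23,-3)=1043119 f(23,-1)=1318429 f(23,1)=1343223 f(23,3)=1142295 f(23,5)=816937 f(23,7)=490291 f(23,9)=245156 f(23,11)=100947 f(23,13)=33649 f(23,15)=8855 f(23,17)=1771 f(23,19)=253 f(23,21)=23 f(23,23)=1
t=24: f(24,-6)=572033 f(24,-4)=1615152 f(24,-2)=2361548 f(24,0)=2661652 f(24,2)=2485518 f(24,4)=1959232 f(24,6)=1307228 f(24,8)=735447 f(24,10)=346103 f(24,12)=134596 f(24,14)=42504 f(24,16)=10626 f(24,18)=2024 f(24,20)=276 f(24,22)=24 f(24,24)=1
Σ_s f(24,s) = 14233964
P = 14233964/16777216 = 3558491/4194304

Answer: 3558491/4194304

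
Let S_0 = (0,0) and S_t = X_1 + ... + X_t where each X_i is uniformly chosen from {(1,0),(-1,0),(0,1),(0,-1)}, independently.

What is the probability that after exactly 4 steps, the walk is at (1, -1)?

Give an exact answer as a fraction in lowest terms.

Answer: 3/32

Derivation:
Let h be the number of horizontal steps (so 4-h are vertical). To end at (1,-1) need (h+1)/2 right-steps and ((4-h)-1)/2 up-steps.
Sum over h with 1 ≤ h ≤ 3, h ≡ 1 (mod 2), 4-h ≡ 1 (mod 2):
h=1: C(4,1)·C(1,1)·C(3,1) = 4·1·3 = 12
h=3: C(4,3)·C(3,2)·C(1,0) = 4·3·1 = 12
Total favorable: 24
Total paths: 4^4 = 256
P = 24/256 = 3/32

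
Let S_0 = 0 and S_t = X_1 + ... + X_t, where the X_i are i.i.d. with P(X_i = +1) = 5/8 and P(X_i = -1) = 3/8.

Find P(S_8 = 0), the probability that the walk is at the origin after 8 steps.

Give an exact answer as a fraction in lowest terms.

Answer: 1771875/8388608

Derivation:
To be at 0 after 8 steps: need exactly 4 steps of +1 and 4 of -1.
Number of such sequences: C(8,4) = 70
Each has probability (5/8)^4 · (3/8)^4 = 50625/16777216
P = 70 · 50625/16777216 = 1771875/8388608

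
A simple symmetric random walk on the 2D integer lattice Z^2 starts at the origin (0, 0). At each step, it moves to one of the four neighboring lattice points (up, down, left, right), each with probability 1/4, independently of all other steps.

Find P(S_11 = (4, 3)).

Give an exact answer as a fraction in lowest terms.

Let h be the number of horizontal steps (so 11-h are vertical). To end at (4,3) need (h+4)/2 right-steps and ((11-h)+3)/2 up-steps.
Sum over h with 4 ≤ h ≤ 8, h ≡ 0 (mod 2), 11-h ≡ 1 (mod 2):
h=4: C(11,4)·C(4,4)·C(7,5) = 330·1·21 = 6930
h=6: C(11,6)·C(6,5)·C(5,4) = 462·6·5 = 13860
h=8: C(11,8)·C(8,6)·C(3,3) = 165·28·1 = 4620
Total favorable: 25410
Total paths: 4^11 = 4194304
P = 25410/4194304 = 12705/2097152

Answer: 12705/2097152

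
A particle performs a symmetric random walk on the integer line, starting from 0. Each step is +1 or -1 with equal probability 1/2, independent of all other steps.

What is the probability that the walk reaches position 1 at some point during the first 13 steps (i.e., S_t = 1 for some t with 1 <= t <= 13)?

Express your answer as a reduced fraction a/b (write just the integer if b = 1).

Count via complement. Let g(t,s) = #length-t paths at position s with S_1..S_t all ≠ 1.
g(t,s) = g(t-1,s-1) + g(t-1,s+1) for s ≠ 1; g(t,1) = 0.
t=0: g(0,0)=1
t=1: g(1,-1)=1
t=2: g(2,-2)=1 g(2,0)=1
t=3: g(3,-3)=1 g(3,-1)=2
t=4: g(4,-4)=1 g(4,-2)=3 g(4,0)=2
t=5: g(5,-5)=1 g(5,-3)=4 g(5,-1)=5
t=6: g(6,-6)=1 g(6,-4)=5 g(6,-2)=9 g(6,0)=5
t=7: g(7,-7)=1 g(7,-5)=6 g(7,-3)=14 g(7,-1)=14
t=8: g(8,-8)=1 g(8,-6)=7 g(8,-4)=20 g(8,-2)=28 g(8,0)=14
t=9: g(9,-9)=1 g(9,-7)=8 g(9,-5)=27 g(9,-3)=48 g(9,-1)=42
t=10: g(10,-10)=1 g(10,-8)=9 g(10,-6)=35 g(10,-4)=75 g(10,-2)=90 g(10,0)=42
t=11: g(11,-11)=1 g(11,-9)=10 g(11,-7)=44 g(11,-5)=110 g(11,-3)=165 g(11,-1)=132
t=12: g(12,-12)=1 g(12,-10)=11 g(12,-8)=54 g(12,-6)=154 g(12,-4)=275 g(12,-2)=297 g(12,0)=132
t=13: g(13,-13)=1 g(13,-11)=12 g(13,-9)=65 g(13,-7)=208 g(13,-5)=429 g(13,-3)=572 g(13,-1)=429
Paths never hitting 1: Σ_s g(13,s) = 1716
Paths hitting 1: 2^13 - 1716 = 6476
P = 6476/8192 = 1619/2048

Answer: 1619/2048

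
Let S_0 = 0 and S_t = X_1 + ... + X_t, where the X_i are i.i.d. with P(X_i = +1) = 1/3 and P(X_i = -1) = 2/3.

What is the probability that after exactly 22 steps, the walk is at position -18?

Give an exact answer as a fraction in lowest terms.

Answer: 80740352/10460353203

Derivation:
To reach position -18 after 22 steps: need 2 steps of +1 and 20 steps of -1.
Number of such sequences: C(22,2) = 231
Each has probability (1/3)^2 · (2/3)^20 = 1048576/31381059609
P = 231 · 1048576/31381059609 = 80740352/10460353203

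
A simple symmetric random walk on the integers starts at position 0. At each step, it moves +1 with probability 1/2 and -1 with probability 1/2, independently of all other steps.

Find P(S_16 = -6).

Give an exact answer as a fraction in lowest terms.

Answer: 273/4096

Derivation:
To reach position -6 after 16 steps: need 5 steps of +1 and 11 of -1.
Favorable paths: C(16,5) = 4368
Total paths: 2^16 = 65536
P = 4368/65536 = 273/4096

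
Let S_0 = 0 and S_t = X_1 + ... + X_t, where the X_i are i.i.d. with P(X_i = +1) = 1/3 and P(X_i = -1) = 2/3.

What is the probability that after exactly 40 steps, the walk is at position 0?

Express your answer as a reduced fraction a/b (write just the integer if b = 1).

Answer: 16060284644884480/1350851717672992089

Derivation:
To be at 0 after 40 steps: need exactly 20 steps of +1 and 20 of -1.
Number of such sequences: C(40,20) = 137846528820
Each has probability (1/3)^20 · (2/3)^20 = 1048576/12157665459056928801
P = 137846528820 · 1048576/12157665459056928801 = 16060284644884480/1350851717672992089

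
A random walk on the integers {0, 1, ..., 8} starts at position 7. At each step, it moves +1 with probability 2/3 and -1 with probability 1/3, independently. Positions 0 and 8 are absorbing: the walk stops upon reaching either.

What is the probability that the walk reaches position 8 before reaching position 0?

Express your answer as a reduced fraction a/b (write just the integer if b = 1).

Answer: 254/255

Derivation:
Biased walk: p = 2/3, q = 1/3, r = q/p = 1/2
Gambler's ruin: P(hit 8 before 0 | start at 7) = (1 - r^a)/(1 - r^N)
r^7 = 1/128; r^8 = 1/256
P = (1 - 1/128) / (1 - 1/256) = 127/128 / 255/256 = 254/255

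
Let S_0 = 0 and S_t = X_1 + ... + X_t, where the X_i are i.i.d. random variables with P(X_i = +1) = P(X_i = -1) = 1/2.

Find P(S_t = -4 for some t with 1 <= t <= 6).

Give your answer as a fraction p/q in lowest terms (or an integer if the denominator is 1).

Count via complement. Let g(t,s) = #length-t paths at position s with S_1..S_t all ≠ -4.
g(t,s) = g(t-1,s-1) + g(t-1,s+1) for s ≠ -4; g(t,-4) = 0.
t=0: g(0,0)=1
t=1: g(1,-1)=1 g(1,1)=1
t=2: g(2,-2)=1 g(2,0)=2 g(2,2)=1
t=3: g(3,-3)=1 g(3,-1)=3 g(3,1)=3 g(3,3)=1
t=4: g(4,-2)=4 g(4,0)=6 g(4,2)=4 g(4,4)=1
t=5: g(5,-3)=4 g(5,-1)=10 g(5,1)=10 g(5,3)=5 g(5,5)=1
t=6: g(6,-2)=14 g(6,0)=20 g(6,2)=15 g(6,4)=6 g(6,6)=1
Paths never hitting -4: Σ_s g(6,s) = 56
Paths hitting -4: 2^6 - 56 = 8
P = 8/64 = 1/8

Answer: 1/8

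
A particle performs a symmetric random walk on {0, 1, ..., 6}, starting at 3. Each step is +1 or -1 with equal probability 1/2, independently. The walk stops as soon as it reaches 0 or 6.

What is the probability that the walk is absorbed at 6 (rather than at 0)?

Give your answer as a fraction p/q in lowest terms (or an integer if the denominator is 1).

Answer: 1/2

Derivation:
Symmetric walk (p = 1/2): the harmonic-function argument gives P(hit 6 before 0 | start at 3) = a/N.
P = 3/6 = 1/2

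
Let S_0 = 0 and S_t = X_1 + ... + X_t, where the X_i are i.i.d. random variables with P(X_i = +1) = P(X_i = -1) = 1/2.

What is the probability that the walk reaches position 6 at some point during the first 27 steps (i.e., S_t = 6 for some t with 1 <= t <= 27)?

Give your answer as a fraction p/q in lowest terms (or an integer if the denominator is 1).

Count via complement. Let g(t,s) = #length-t paths at position s with S_1..S_t all ≠ 6.
g(t,s) = g(t-1,s-1) + g(t-1,s+1) for s ≠ 6; g(t,6) = 0.
t=0: g(0,0)=1
t=1: g(1,-1)=1 g(1,1)=1
t=2: g(2,-2)=1 g(2,0)=2 g(2,2)=1
t=3: g(3,-3)=1 g(3,-1)=3 g(3,1)=3 g(3,3)=1
t=4: g(4,-4)=1 g(4,-2)=4 g(4,0)=6 g(4,2)=4 g(4,4)=1
t=5: g(5,-5)=1 g(5,-3)=5 g(5,-1)=10 g(5,1)=10 g(5,3)=5 g(5,5)=1
t=6: g(6,-6)=1 g(6,-4)=6 g(6,-2)=15 g(6,0)=20 g(6,2)=15 g(6,4)=6
t=7: g(7,-7)=1 g(7,-5)=7 g(7,-3)=21 g(7,-1)=35 g(7,1)=35 g(7,3)=21 g(7,5)=6
t=8: g(8,-8)=1 g(8,-6)=8 g(8,-4)=28 g(8,-2)=56 g(8,0)=70 g(8,2)=56 g(8,4)=27
t=9: g(9,-9)=1 g(9,-7)=9 g(9,-5)=36 g(9,-3)=84 g(9,-1)=126 g(9,1)=126 g(9,3)=83 g(9,5)=27
t=10: g(10,-10)=1 g(10,-8)=10 g(10,-6)=45 g(10,-4)=120 g(10,-2)=210 g(10,0)=252 g(10,2)=209 g(10,4)=110
t=11: g(11,-11)=1 g(11,-9)=11 g(11,-7)=55 g(11,-5)=165 g(11,-3)=330 g(11,-1)=462 g(11,1)=461 g(11,3)=319 g(11,5)=110
t=12: g(12,-12)=1 g(12,-10)=12 g(12,-8)=66 g(12,-6)=220 g(12,-4)=495 g(12,-2)=792 g(12,0)=923 g(12,2)=780 g(12,4)=429
t=13: g(13,-13)=1 g(13,-11)=13 g(13,-9)=78 g(13,-7)=286 g(13,-5)=715 g(13,-3)=1287 g(13,-1)=1715 g(13,1)=1703 g(13,3)=1209 g(13,5)=429
t=14: g(14,-14)=1 g(14,-12)=14 g(14,-10)=91 g(14,-8)=364 g(14,-6)=1001 g(14,-4)=2002 g(14,-2)=3002 g(14,0)=3418 g(14,2)=2912 g(14,4)=1638
t=15: g(15,-15)=1 g(15,-13)=15 g(15,-11)=105 g(15,-9)=455 g(15,-7)=1365 g(15,-5)=3003 g(15,-3)=5004 g(15,-1)=6420 g(15,1)=6330 g(15,3)=4550 g(15,5)=1638
t=16: g(16,-16)=1 g(16,-14)=16 g(16,-12)=120 g(16,-10)=560 g(16,-8)=1820 g(16,-6)=4368 g(16,-4)=8007 g(16,-2)=11424 g(16,0)=12750 g(16,2)=10880 g(16,4)=6188
t=17: g(17,-17)=1 g(17,-15)=17 g(17,-13)=136 g(17,-11)=680 g(17,-9)=2380 g(17,-7)=6188 g(17,-5)=12375 g(17,-3)=19431 g(17,-1)=24174 g(17,1)=23630 g(17,3)=17068 g(17,5)=6188
t=18: g(18,-18)=1 g(18,-16)=18 g(18,-14)=153 g(18,-12)=816 g(18,-10)=3060 g(18,-8)=8568 g(18,-6)=18563 g(18,-4)=31806 g(18,-2)=43605 g(18,0)=47804 g(18,2)=40698 g(18,4)=23256
t=19: g(19,-19)=1 g(19,-17)=19 g(19,-15)=171 g(19,-13)=969 g(19,-11)=3876 g(19,-9)=11628 g(19,-7)=27131 g(19,-5)=50369 g(19,-3)=75411 g(19,-1)=91409 g(19,1)=88502 g(19,3)=63954 g(19,5)=23256
t=20: g(20,-20)=1 g(20,-18)=20 g(20,-16)=190 g(20,-14)=1140 g(20,-12)=4845 g(20,-10)=15504 g(20,-8)=38759 g(20,-6)=77500 g(20,-4)=125780 g(20,-2)=166820 g(20,0)=179911 g(20,2)=152456 g(20,4)=87210
t=21: g(21,-21)=1 g(21,-19)=21 g(21,-17)=210 g(21,-15)=1330 g(21,-13)=5985 g(21,-11)=20349 g(21,-9)=54263 g(21,-7)=116259 g(21,-5)=203280 g(21,-3)=292600 g(21,-1)=346731 g(21,1)=332367 g(21,3)=239666 g(21,5)=87210
t=22: g(22,-22)=1 g(22,-20)=22 g(22,-18)=231 g(22,-16)=1540 g(22,-14)=7315 g(22,-12)=26334 g(22,-10)=74612 g(22,-8)=170522 g(22,-6)=319539 g(22,-4)=495880 g(22,-2)=639331 g(22,0)=679098 g(22,2)=572033 g(22,4)=326876
t=23: g(23,-23)=1 g(23,-21)=23 g(23,-19)=253 g(23,-17)=1771 g(23,-15)=8855 g(23,-13)=33649 g(23,-11)=100946 g(23,-9)=245134 g(23,-7)=490061 g(23,-5)=815419 g(23,-3)=1135211 g(23,-1)=1318429 g(23,1)=1251131 g(23,3)=898909 g(23,5)=326876
t=24: g(24,-24)=1 g(24,-22)=24 g(24,-20)=276 g(24,-18)=2024 g(24,-16)=10626 g(24,-14)=42504 g(24,-12)=134595 g(24,-10)=346080 g(24,-8)=735195 g(24,-6)=1305480 g(24,-4)=1950630 g(24,-2)=2453640 g(24,0)=2569560 g(24,2)=2150040 g(24,4)=1225785
t=25: g(25,-25)=1 g(25,-23)=25 g(25,-21)=300 g(25,-19)=2300 g(25,-17)=12650 g(25,-15)=53130 g(25,-13)=177099 g(25,-11)=480675 g(25,-9)=1081275 g(25,-7)=2040675 g(25,-5)=3256110 g(25,-3)=4404270 g(25,-1)=5023200 g(25,1)=4719600 g(25,3)=3375825 g(25,5)=1225785
t=26: g(26,-26)=1 g(26,-24)=26 g(26,-22)=325 g(26,-20)=2600 g(26,-18)=14950 g(26,-16)=65780 g(26,-14)=230229 g(26,-12)=657774 g(26,-10)=1561950 g(26,-8)=3121950 g(26,-6)=5296785 g(26,-4)=7660380 g(26,-2)=9427470 g(26,0)=9742800 g(26,2)=8095425 g(26,4)=4601610
t=27: g(27,-27)=1 g(27,-25)=27 g(27,-23)=351 g(27,-21)=2925 g(27,-19)=17550 g(27,-17)=80730 g(27,-15)=296009 g(27,-13)=888003 g(27,-11)=2219724 g(27,-9)=4683900 g(27,-7)=8418735 g(27,-5)=12957165 g(27,-3)=17087850 g(27,-1)=19170270 g(27,1)=17838225 g(27,3)=12697035 g(27,5)=4601610
Paths never hitting 6: Σ_s g(27,s) = 100960110
Paths hitting 6: 2^27 - 100960110 = 33257618
P = 33257618/134217728 = 16628809/67108864

Answer: 16628809/67108864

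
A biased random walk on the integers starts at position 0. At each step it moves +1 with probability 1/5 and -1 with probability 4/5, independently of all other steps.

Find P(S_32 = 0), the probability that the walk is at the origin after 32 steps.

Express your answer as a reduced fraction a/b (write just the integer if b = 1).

Answer: 516324123463385088/4656612873077392578125

Derivation:
To be at 0 after 32 steps: need exactly 16 steps of +1 and 16 of -1.
Number of such sequences: C(32,16) = 601080390
Each has probability (1/5)^16 · (4/5)^16 = 4294967296/23283064365386962890625
P = 601080390 · 4294967296/23283064365386962890625 = 516324123463385088/4656612873077392578125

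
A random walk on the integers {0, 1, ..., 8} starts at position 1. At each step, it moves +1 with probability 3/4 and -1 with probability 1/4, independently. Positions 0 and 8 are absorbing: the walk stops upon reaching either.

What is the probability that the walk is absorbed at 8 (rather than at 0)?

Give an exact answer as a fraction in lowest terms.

Answer: 2187/3280

Derivation:
Biased walk: p = 3/4, q = 1/4, r = q/p = 1/3
Gambler's ruin: P(hit 8 before 0 | start at 1) = (1 - r^a)/(1 - r^N)
r^1 = 1/3; r^8 = 1/6561
P = (1 - 1/3) / (1 - 1/6561) = 2/3 / 6560/6561 = 2187/3280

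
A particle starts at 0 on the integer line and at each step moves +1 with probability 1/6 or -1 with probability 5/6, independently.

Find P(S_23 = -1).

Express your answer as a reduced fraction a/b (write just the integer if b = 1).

To reach position -1 after 23 steps: need 11 steps of +1 and 12 steps of -1.
Number of such sequences: C(23,11) = 1352078
Each has probability (1/6)^11 · (5/6)^12 = 244140625/789730223053602816
P = 1352078 · 244140625/789730223053602816 = 165048583984375/394865111526801408

Answer: 165048583984375/394865111526801408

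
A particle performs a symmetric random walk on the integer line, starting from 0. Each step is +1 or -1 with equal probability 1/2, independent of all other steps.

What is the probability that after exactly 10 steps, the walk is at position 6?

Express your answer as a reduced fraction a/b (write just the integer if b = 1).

To reach position 6 after 10 steps: need 8 steps of +1 and 2 of -1.
Favorable paths: C(10,8) = 45
Total paths: 2^10 = 1024
P = 45/1024 = 45/1024

Answer: 45/1024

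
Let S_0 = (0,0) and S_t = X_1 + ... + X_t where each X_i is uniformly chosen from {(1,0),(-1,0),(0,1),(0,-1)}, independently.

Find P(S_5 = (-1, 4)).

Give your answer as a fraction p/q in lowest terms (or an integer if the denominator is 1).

Answer: 5/1024

Derivation:
Let h be the number of horizontal steps (so 5-h are vertical). To end at (-1,4) need (h-1)/2 right-steps and ((5-h)+4)/2 up-steps.
Sum over h with 1 ≤ h ≤ 1, h ≡ 1 (mod 2), 5-h ≡ 0 (mod 2):
h=1: C(5,1)·C(1,0)·C(4,4) = 5·1·1 = 5
Total favorable: 5
Total paths: 4^5 = 1024
P = 5/1024 = 5/1024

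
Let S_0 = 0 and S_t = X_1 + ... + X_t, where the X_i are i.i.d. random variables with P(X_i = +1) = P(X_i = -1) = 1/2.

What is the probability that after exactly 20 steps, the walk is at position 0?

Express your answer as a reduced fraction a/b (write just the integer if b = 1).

To return to 0 after 20 steps: need exactly 10 steps of +1 and 10 of -1.
Favorable paths: C(20,10) = 184756
Total paths: 2^20 = 1048576
P = 184756/1048576 = 46189/262144

Answer: 46189/262144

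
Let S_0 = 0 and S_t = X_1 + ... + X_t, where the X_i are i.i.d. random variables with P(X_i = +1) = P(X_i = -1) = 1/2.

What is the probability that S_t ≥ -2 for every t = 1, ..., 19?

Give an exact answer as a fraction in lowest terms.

Answer: 130169/262144

Derivation:
Let f(t,s) = #length-t paths at position s with S_1..S_t all ≥ -2.
f(t,s) = f(t-1,s-1) + f(t-1,s+1) for s ≥ -2; f(t,s) = 0 for s < -2.
t=0: f(0,0)=1
t=1: f(1,-1)=1 f(1,1)=1
t=2: f(2,-2)=1 f(2,0)=2 f(2,2)=1
t=3: f(3,-1)=3 f(3,1)=3 f(3,3)=1
t=4: f(4,-2)=3 f(4,0)=6 f(4,2)=4 f(4,4)=1
t=5: f(5,-1)=9 f(5,1)=10 f(5,3)=5 f(5,5)=1
t=6: f(6,-2)=9 f(6,0)=19 f(6,2)=15 f(6,4)=6 f(6,6)=1
t=7: f(7,-1)=28 f(7,1)=34 f(7,3)=21 f(7,5)=7 f(7,7)=1
t=8: f(8,-2)=28 f(8,0)=62 f(8,2)=55 f(8,4)=28 f(8,6)=8 f(8,8)=1
t=9: f(9,-1)=90 f(9,1)=117 f(9,3)=83 f(9,5)=36 f(9,7)=9 f(9,9)=1
t=10: f(10,-2)=90 f(10,0)=207 f(10,2)=200 f(10,4)=119 f(10,6)=45 f(10,8)=10 f(10,10)=1
t=11: f(11,-1)=297 f(11,1)=407 f(11,3)=319 f(11,5)=164 f(11,7)=55 f(11,9)=11 f(11,11)=1
t=12: f(12,-2)=297 f(12,0)=704 f(12,2)=726 f(12,4)=483 f(12,6)=219 f(12,8)=66 f(12,10)=12 f(12,12)=1
t=13: f(13,-1)=1001 f(13,1)=1430 f(13,3)=1209 f(13,5)=702 f(13,7)=285 f(13,9)=78 f(13,11)=13 f(13,13)=1
t=14: f(14,-2)=1001 f(14,0)=2431 f(14,2)=2639 f(14,4)=1911 f(14,6)=987 f(14,8)=363 f(14,10)=91 f(14,12)=14 f(14,14)=1
t=15: f(15,-1)=3432 f(15,1)=5070 f(15,3)=4550 f(15,5)=2898 f(15,7)=1350 f(15,9)=454 f(15,11)=105 f(15,13)=15 f(15,15)=1
t=16: f(16,-2)=3432 f(16,0)=8502 f(16,2)=9620 f(16,4)=7448 f(16,6)=4248 f(16,8)=1804 f(16,10)=559 f(16,12)=120 f(16,14)=16 f(16,16)=1
t=17: f(17,-1)=11934 f(17,1)=18122 f(17,3)=17068 f(17,5)=11696 f(17,7)=6052 f(17,9)=2363 f(17,11)=679 f(17,13)=136 f(17,15)=17 f(17,17)=1
t=18: f(18,-2)=11934 f(18,0)=30056 f(18,2)=35190 f(18,4)=28764 f(18,6)=17748 f(18,8)=8415 f(18,10)=3042 f(18,12)=815 f(18,14)=153 f(18,16)=18 f(18,18)=1
t=19: f(19,-1)=41990 f(19,1)=65246 f(19,3)=63954 f(19,5)=46512 f(19,7)=26163 f(19,9)=11457 f(19,11)=3857 f(19,13)=968 f(19,15)=171 f(19,17)=19 f(19,19)=1
Σ_s f(19,s) = 260338
P = 260338/524288 = 130169/262144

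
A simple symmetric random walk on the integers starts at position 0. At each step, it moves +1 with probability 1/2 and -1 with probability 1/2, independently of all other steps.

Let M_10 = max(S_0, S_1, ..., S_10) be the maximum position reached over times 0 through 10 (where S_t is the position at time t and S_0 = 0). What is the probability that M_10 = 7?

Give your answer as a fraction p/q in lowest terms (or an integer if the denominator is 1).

Answer: 5/512

Derivation:
Let M_10 = max(S_0,...,S_10). Use the reflection principle: for j ≥ 1, #{paths with M_10 ≥ j} = #{S_10 ≥ j} + #{S_10 ≥ j+1}.
By reflection, #{M_10 ≥ 7} = #{S_10 ≥ 7} + #{S_10 ≥ 8} = 11 + 11 = 22.
#{M_10 ≥ 8} = #{S_10 ≥ 8} + #{S_10 ≥ 9} = 11 + 1 = 12.
#{M_10 = 7} = 22 - 12 = 10.
P(M_10 = 7) = 10/1024 = 5/512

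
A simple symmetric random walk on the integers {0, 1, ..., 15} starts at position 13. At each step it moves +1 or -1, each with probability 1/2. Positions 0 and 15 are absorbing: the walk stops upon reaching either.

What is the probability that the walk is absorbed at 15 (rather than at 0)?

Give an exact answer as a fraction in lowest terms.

Symmetric walk (p = 1/2): the harmonic-function argument gives P(hit 15 before 0 | start at 13) = a/N.
P = 13/15 = 13/15

Answer: 13/15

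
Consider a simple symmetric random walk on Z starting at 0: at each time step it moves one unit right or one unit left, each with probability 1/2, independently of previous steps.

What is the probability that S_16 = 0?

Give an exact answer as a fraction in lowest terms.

To return to 0 after 16 steps: need exactly 8 steps of +1 and 8 of -1.
Favorable paths: C(16,8) = 12870
Total paths: 2^16 = 65536
P = 12870/65536 = 6435/32768

Answer: 6435/32768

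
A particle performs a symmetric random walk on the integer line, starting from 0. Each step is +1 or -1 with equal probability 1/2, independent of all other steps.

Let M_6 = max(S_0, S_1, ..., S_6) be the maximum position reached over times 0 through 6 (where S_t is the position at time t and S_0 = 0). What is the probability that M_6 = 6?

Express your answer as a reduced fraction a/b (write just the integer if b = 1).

Let M_6 = max(S_0,...,S_6). Use the reflection principle: for j ≥ 1, #{paths with M_6 ≥ j} = #{S_6 ≥ j} + #{S_6 ≥ j+1}.
By reflection, #{M_6 ≥ 6} = #{S_6 ≥ 6} + #{S_6 ≥ 7} = 1 + 0 = 1.
#{M_6 ≥ 7} = #{S_6 ≥ 7} + #{S_6 ≥ 8} = 0 + 0 = 0.
#{M_6 = 6} = 1 - 0 = 1.
P(M_6 = 6) = 1/64 = 1/64

Answer: 1/64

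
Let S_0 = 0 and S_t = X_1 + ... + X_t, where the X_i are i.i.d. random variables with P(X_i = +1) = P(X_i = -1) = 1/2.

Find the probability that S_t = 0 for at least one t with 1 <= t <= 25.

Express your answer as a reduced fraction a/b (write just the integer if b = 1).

Answer: 3518265/4194304

Derivation:
Count via complement. Let g(t,s) = #length-t paths at position s with S_1..S_t all ≠ 0.
g(t,s) = g(t-1,s-1) + g(t-1,s+1) for s ≠ 0; g(t,0) = 0.
t=0: g(0,0)=1
t=1: g(1,-1)=1 g(1,1)=1
t=2: g(2,-2)=1 g(2,2)=1
t=3: g(3,-3)=1 g(3,-1)=1 g(3,1)=1 g(3,3)=1
t=4: g(4,-4)=1 g(4,-2)=2 g(4,2)=2 g(4,4)=1
t=5: g(5,-5)=1 g(5,-3)=3 g(5,-1)=2 g(5,1)=2 g(5,3)=3 g(5,5)=1
t=6: g(6,-6)=1 g(6,-4)=4 g(6,-2)=5 g(6,2)=5 g(6,4)=4 g(6,6)=1
t=7: g(7,-7)=1 g(7,-5)=5 g(7,-3)=9 g(7,-1)=5 g(7,1)=5 g(7,3)=9 g(7,5)=5 g(7,7)=1
t=8: g(8,-8)=1 g(8,-6)=6 g(8,-4)=14 g(8,-2)=14 g(8,2)=14 g(8,4)=14 g(8,6)=6 g(8,8)=1
t=9: g(9,-9)=1 g(9,-7)=7 g(9,-5)=20 g(9,-3)=28 g(9,-1)=14 g(9,1)=14 g(9,3)=28 g(9,5)=20 g(9,7)=7 g(9,9)=1
t=10: g(10,-10)=1 g(10,-8)=8 g(10,-6)=27 g(10,-4)=48 g(10,-2)=42 g(10,2)=42 g(10,4)=48 g(10,6)=27 g(10,8)=8 g(10,10)=1
t=11: g(11,-11)=1 g(11,-9)=9 g(11,-7)=35 g(11,-5)=75 g(11,-3)=90 g(11,-1)=42 g(11,1)=42 g(11,3)=90 g(11,5)=75 g(11,7)=35 g(11,9)=9 g(11,11)=1
t=12: g(12,-12)=1 g(12,-10)=10 g(12,-8)=44 g(12,-6)=110 g(12,-4)=165 g(12,-2)=132 g(12,2)=132 g(12,4)=165 g(12,6)=110 g(12,8)=44 g(12,10)=10 g(12,12)=1
t=13: g(13,-13)=1 g(13,-11)=11 g(13,-9)=54 g(13,-7)=154 g(13,-5)=275 g(13,-3)=297 g(13,-1)=132 g(13,1)=132 g(13,3)=297 g(13,5)=275 g(13,7)=154 g(13,9)=54 g(13,11)=11 g(13,13)=1
t=14: g(14,-14)=1 g(14,-12)=12 g(14,-10)=65 g(14,-8)=208 g(14,-6)=429 g(14,-4)=572 g(14,-2)=429 g(14,2)=429 g(14,4)=572 g(14,6)=429 g(14,8)=208 g(14,10)=65 g(14,12)=12 g(14,14)=1
t=15: g(15,-15)=1 g(15,-13)=13 g(15,-11)=77 g(15,-9)=273 g(15,-7)=637 g(15,-5)=1001 g(15,-3)=1001 g(15,-1)=429 g(15,1)=429 g(15,3)=1001 g(15,5)=1001 g(15,7)=637 g(15,9)=273 g(15,11)=77 g(15,13)=13 g(15,15)=1
t=16: g(16,-16)=1 g(16,-14)=14 g(16,-12)=90 g(16,-10)=350 g(16,-8)=910 g(16,-6)=1638 g(16,-4)=2002 g(16,-2)=1430 g(16,2)=1430 g(16,4)=2002 g(16,6)=1638 g(16,8)=910 g(16,10)=350 g(16,12)=90 g(16,14)=14 g(16,16)=1
t=17: g(17,-17)=1 g(17,-15)=15 g(17,-13)=104 g(17,-11)=440 g(17,-9)=1260 g(17,-7)=2548 g(17,-5)=3640 g(17,-3)=3432 g(17,-1)=1430 g(17,1)=1430 g(17,3)=3432 g(17,5)=3640 g(17,7)=2548 g(17,9)=1260 g(17,11)=440 g(17,13)=104 g(17,15)=15 g(17,17)=1
t=18: g(18,-18)=1 g(18,-16)=16 g(18,-14)=119 g(18,-12)=544 g(18,-10)=1700 g(18,-8)=3808 g(18,-6)=6188 g(18,-4)=7072 g(18,-2)=4862 g(18,2)=4862 g(18,4)=7072 g(18,6)=6188 g(18,8)=3808 g(18,10)=1700 g(18,12)=544 g(18,14)=119 g(18,16)=16 g(18,18)=1
t=19: g(19,-19)=1 g(19,-17)=17 g(19,-15)=135 g(19,-13)=663 g(19,-11)=2244 g(19,-9)=5508 g(19,-7)=9996 g(19,-5)=13260 g(19,-3)=11934 g(19,-1)=4862 g(19,1)=4862 g(19,3)=11934 g(19,5)=13260 g(19,7)=9996 g(19,9)=5508 g(19,11)=2244 g(19,13)=663 g(19,15)=135 g(19,17)=17 g(19,19)=1
t=20: g(20,-20)=1 g(20,-18)=18 g(20,-16)=152 g(20,-14)=798 g(20,-12)=2907 g(20,-10)=7752 g(20,-8)=15504 g(20,-6)=23256 g(20,-4)=25194 g(20,-2)=16796 g(20,2)=16796 g(20,4)=25194 g(20,6)=23256 g(20,8)=15504 g(20,10)=7752 g(20,12)=2907 g(20,14)=798 g(20,16)=152 g(20,18)=18 g(20,20)=1
t=21: g(21,-21)=1 g(21,-19)=19 g(21,-17)=170 g(21,-15)=950 g(21,-13)=3705 g(21,-11)=10659 g(21,-9)=23256 g(21,-7)=38760 g(21,-5)=48450 g(21,-3)=41990 g(21,-1)=16796 g(21,1)=16796 g(21,3)=41990 g(21,5)=48450 g(21,7)=38760 g(21,9)=23256 g(21,11)=10659 g(21,13)=3705 g(21,15)=950 g(21,17)=170 g(21,19)=19 g(21,21)=1
t=22: g(22,-22)=1 g(22,-20)=20 g(22,-18)=189 g(22,-16)=1120 g(22,-14)=4655 g(22,-12)=14364 g(22,-10)=33915 g(22,-8)=62016 g(22,-6)=87210 g(22,-4)=90440 g(22,-2)=58786 g(22,2)=58786 g(22,4)=90440 g(22,6)=87210 g(22,8)=62016 g(22,10)=33915 g(22,12)=14364 g(22,14)=4655 g(22,16)=1120 g(22,18)=189 g(22,20)=20 g(22,22)=1
t=23: g(23,-23)=1 g(23,-21)=21 g(23,-19)=209 g(23,-17)=1309 g(23,-15)=5775 g(23,-13)=19019 g(23,-11)=48279 g(23,-9)=95931 g(23,-7)=149226 g(23,-5)=177650 g(23,-3)=149226 g(23,-1)=58786 g(23,1)=58786 g(23,3)=149226 g(23,5)=177650 g(23,7)=149226 g(23,9)=95931 g(23,11)=48279 g(23,13)=19019 g(23,15)=5775 g(23,17)=1309 g(23,19)=209 g(23,21)=21 g(23,23)=1
t=24: g(24,-24)=1 g(24,-22)=22 g(24,-20)=230 g(24,-18)=1518 g(24,-16)=7084 g(24,-14)=24794 g(24,-12)=67298 g(24,-10)=144210 g(24,-8)=245157 g(24,-6)=326876 g(24,-4)=326876 g(24,-2)=208012 g(24,2)=208012 g(24,4)=326876 g(24,6)=326876 g(24,8)=245157 g(24,10)=144210 g(24,12)=67298 g(24,14)=24794 g(24,16)=7084 g(24,18)=1518 g(24,20)=230 g(24,22)=22 g(24,24)=1
t=25: g(25,-25)=1 g(25,-23)=23 g(25,-21)=252 g(25,-19)=1748 g(25,-17)=8602 g(25,-15)=31878 g(25,-13)=92092 g(25,-11)=211508 g(25,-9)=389367 g(25,-7)=572033 g(25,-5)=653752 g(25,-3)=534888 g(25,-1)=208012 g(25,1)=208012 g(25,3)=534888 g(25,5)=653752 g(25,7)=572033 g(25,9)=389367 g(25,11)=211508 g(25,13)=92092 g(25,15)=31878 g(25,17)=8602 g(25,19)=1748 g(25,21)=252 g(25,23)=23 g(25,25)=1
Paths never hitting 0: Σ_s g(25,s) = 5408312
Paths hitting 0: 2^25 - 5408312 = 28146120
P = 28146120/33554432 = 3518265/4194304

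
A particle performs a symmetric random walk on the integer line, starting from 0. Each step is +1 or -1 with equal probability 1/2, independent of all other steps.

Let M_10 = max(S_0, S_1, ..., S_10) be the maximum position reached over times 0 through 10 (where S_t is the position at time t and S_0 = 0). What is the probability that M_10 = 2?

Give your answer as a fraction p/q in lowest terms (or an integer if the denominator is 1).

Let M_10 = max(S_0,...,S_10). Use the reflection principle: for j ≥ 1, #{paths with M_10 ≥ j} = #{S_10 ≥ j} + #{S_10 ≥ j+1}.
By reflection, #{M_10 ≥ 2} = #{S_10 ≥ 2} + #{S_10 ≥ 3} = 386 + 176 = 562.
#{M_10 ≥ 3} = #{S_10 ≥ 3} + #{S_10 ≥ 4} = 176 + 176 = 352.
#{M_10 = 2} = 562 - 352 = 210.
P(M_10 = 2) = 210/1024 = 105/512

Answer: 105/512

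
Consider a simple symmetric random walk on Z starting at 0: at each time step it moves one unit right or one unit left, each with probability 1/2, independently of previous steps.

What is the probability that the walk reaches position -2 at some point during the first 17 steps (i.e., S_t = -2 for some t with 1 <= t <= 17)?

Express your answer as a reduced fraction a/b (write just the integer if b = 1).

Answer: 20613/32768

Derivation:
Count via complement. Let g(t,s) = #length-t paths at position s with S_1..S_t all ≠ -2.
g(t,s) = g(t-1,s-1) + g(t-1,s+1) for s ≠ -2; g(t,-2) = 0.
t=0: g(0,0)=1
t=1: g(1,-1)=1 g(1,1)=1
t=2: g(2,0)=2 g(2,2)=1
t=3: g(3,-1)=2 g(3,1)=3 g(3,3)=1
t=4: g(4,0)=5 g(4,2)=4 g(4,4)=1
t=5: g(5,-1)=5 g(5,1)=9 g(5,3)=5 g(5,5)=1
t=6: g(6,0)=14 g(6,2)=14 g(6,4)=6 g(6,6)=1
t=7: g(7,-1)=14 g(7,1)=28 g(7,3)=20 g(7,5)=7 g(7,7)=1
t=8: g(8,0)=42 g(8,2)=48 g(8,4)=27 g(8,6)=8 g(8,8)=1
t=9: g(9,-1)=42 g(9,1)=90 g(9,3)=75 g(9,5)=35 g(9,7)=9 g(9,9)=1
t=10: g(10,0)=132 g(10,2)=165 g(10,4)=110 g(10,6)=44 g(10,8)=10 g(10,10)=1
t=11: g(11,-1)=132 g(11,1)=297 g(11,3)=275 g(11,5)=154 g(11,7)=54 g(11,9)=11 g(11,11)=1
t=12: g(12,0)=429 g(12,2)=572 g(12,4)=429 g(12,6)=208 g(12,8)=65 g(12,10)=12 g(12,12)=1
t=13: g(13,-1)=429 g(13,1)=1001 g(13,3)=1001 g(13,5)=637 g(13,7)=273 g(13,9)=77 g(13,11)=13 g(13,13)=1
t=14: g(14,0)=1430 g(14,2)=2002 g(14,4)=1638 g(14,6)=910 g(14,8)=350 g(14,10)=90 g(14,12)=14 g(14,14)=1
t=15: g(15,-1)=1430 g(15,1)=3432 g(15,3)=3640 g(15,5)=2548 g(15,7)=1260 g(15,9)=440 g(15,11)=104 g(15,13)=15 g(15,15)=1
t=16: g(16,0)=4862 g(16,2)=7072 g(16,4)=6188 g(16,6)=3808 g(16,8)=1700 g(16,10)=544 g(16,12)=119 g(16,14)=16 g(16,16)=1
t=17: g(17,-1)=4862 g(17,1)=11934 g(17,3)=13260 g(17,5)=9996 g(17,7)=5508 g(17,9)=2244 g(17,11)=663 g(17,13)=135 g(17,15)=17 g(17,17)=1
Paths never hitting -2: Σ_s g(17,s) = 48620
Paths hitting -2: 2^17 - 48620 = 82452
P = 82452/131072 = 20613/32768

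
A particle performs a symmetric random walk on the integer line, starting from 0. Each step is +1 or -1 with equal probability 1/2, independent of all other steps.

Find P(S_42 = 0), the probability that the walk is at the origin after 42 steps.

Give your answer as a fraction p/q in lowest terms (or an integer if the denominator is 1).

Answer: 67282234305/549755813888

Derivation:
To return to 0 after 42 steps: need exactly 21 steps of +1 and 21 of -1.
Favorable paths: C(42,21) = 538257874440
Total paths: 2^42 = 4398046511104
P = 538257874440/4398046511104 = 67282234305/549755813888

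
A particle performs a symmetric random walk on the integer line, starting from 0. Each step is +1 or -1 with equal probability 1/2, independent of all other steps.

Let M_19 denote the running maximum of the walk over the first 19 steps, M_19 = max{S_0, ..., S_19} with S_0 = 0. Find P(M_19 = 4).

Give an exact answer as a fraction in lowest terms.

Let M_19 = max(S_0,...,S_19). Use the reflection principle: for j ≥ 1, #{paths with M_19 ≥ j} = #{S_19 ≥ j} + #{S_19 ≥ j+1}.
By reflection, #{M_19 ≥ 4} = #{S_19 ≥ 4} + #{S_19 ≥ 5} = 94184 + 94184 = 188368.
#{M_19 ≥ 5} = #{S_19 ≥ 5} + #{S_19 ≥ 6} = 94184 + 43796 = 137980.
#{M_19 = 4} = 188368 - 137980 = 50388.
P(M_19 = 4) = 50388/524288 = 12597/131072

Answer: 12597/131072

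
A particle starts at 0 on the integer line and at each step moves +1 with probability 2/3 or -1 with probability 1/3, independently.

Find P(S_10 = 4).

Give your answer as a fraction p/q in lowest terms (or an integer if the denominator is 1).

To reach position 4 after 10 steps: need 7 steps of +1 and 3 steps of -1.
Number of such sequences: C(10,7) = 120
Each has probability (2/3)^7 · (1/3)^3 = 128/59049
P = 120 · 128/59049 = 5120/19683

Answer: 5120/19683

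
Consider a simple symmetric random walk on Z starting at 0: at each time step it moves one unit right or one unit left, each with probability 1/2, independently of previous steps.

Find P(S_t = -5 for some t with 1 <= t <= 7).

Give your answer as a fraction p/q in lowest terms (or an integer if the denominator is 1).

Count via complement. Let g(t,s) = #length-t paths at position s with S_1..S_t all ≠ -5.
g(t,s) = g(t-1,s-1) + g(t-1,s+1) for s ≠ -5; g(t,-5) = 0.
t=0: g(0,0)=1
t=1: g(1,-1)=1 g(1,1)=1
t=2: g(2,-2)=1 g(2,0)=2 g(2,2)=1
t=3: g(3,-3)=1 g(3,-1)=3 g(3,1)=3 g(3,3)=1
t=4: g(4,-4)=1 g(4,-2)=4 g(4,0)=6 g(4,2)=4 g(4,4)=1
t=5: g(5,-3)=5 g(5,-1)=10 g(5,1)=10 g(5,3)=5 g(5,5)=1
t=6: g(6,-4)=5 g(6,-2)=15 g(6,0)=20 g(6,2)=15 g(6,4)=6 g(6,6)=1
t=7: g(7,-3)=20 g(7,-1)=35 g(7,1)=35 g(7,3)=21 g(7,5)=7 g(7,7)=1
Paths never hitting -5: Σ_s g(7,s) = 119
Paths hitting -5: 2^7 - 119 = 9
P = 9/128 = 9/128

Answer: 9/128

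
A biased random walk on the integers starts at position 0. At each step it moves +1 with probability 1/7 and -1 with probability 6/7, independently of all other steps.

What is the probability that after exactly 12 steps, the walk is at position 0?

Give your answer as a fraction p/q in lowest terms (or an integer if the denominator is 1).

To be at 0 after 12 steps: need exactly 6 steps of +1 and 6 of -1.
Number of such sequences: C(12,6) = 924
Each has probability (1/7)^6 · (6/7)^6 = 46656/13841287201
P = 924 · 46656/13841287201 = 6158592/1977326743

Answer: 6158592/1977326743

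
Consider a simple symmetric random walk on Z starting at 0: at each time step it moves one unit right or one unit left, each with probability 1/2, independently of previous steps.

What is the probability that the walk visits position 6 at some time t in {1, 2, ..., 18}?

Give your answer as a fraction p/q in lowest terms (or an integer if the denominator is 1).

Answer: 10949/65536

Derivation:
Count via complement. Let g(t,s) = #length-t paths at position s with S_1..S_t all ≠ 6.
g(t,s) = g(t-1,s-1) + g(t-1,s+1) for s ≠ 6; g(t,6) = 0.
t=0: g(0,0)=1
t=1: g(1,-1)=1 g(1,1)=1
t=2: g(2,-2)=1 g(2,0)=2 g(2,2)=1
t=3: g(3,-3)=1 g(3,-1)=3 g(3,1)=3 g(3,3)=1
t=4: g(4,-4)=1 g(4,-2)=4 g(4,0)=6 g(4,2)=4 g(4,4)=1
t=5: g(5,-5)=1 g(5,-3)=5 g(5,-1)=10 g(5,1)=10 g(5,3)=5 g(5,5)=1
t=6: g(6,-6)=1 g(6,-4)=6 g(6,-2)=15 g(6,0)=20 g(6,2)=15 g(6,4)=6
t=7: g(7,-7)=1 g(7,-5)=7 g(7,-3)=21 g(7,-1)=35 g(7,1)=35 g(7,3)=21 g(7,5)=6
t=8: g(8,-8)=1 g(8,-6)=8 g(8,-4)=28 g(8,-2)=56 g(8,0)=70 g(8,2)=56 g(8,4)=27
t=9: g(9,-9)=1 g(9,-7)=9 g(9,-5)=36 g(9,-3)=84 g(9,-1)=126 g(9,1)=126 g(9,3)=83 g(9,5)=27
t=10: g(10,-10)=1 g(10,-8)=10 g(10,-6)=45 g(10,-4)=120 g(10,-2)=210 g(10,0)=252 g(10,2)=209 g(10,4)=110
t=11: g(11,-11)=1 g(11,-9)=11 g(11,-7)=55 g(11,-5)=165 g(11,-3)=330 g(11,-1)=462 g(11,1)=461 g(11,3)=319 g(11,5)=110
t=12: g(12,-12)=1 g(12,-10)=12 g(12,-8)=66 g(12,-6)=220 g(12,-4)=495 g(12,-2)=792 g(12,0)=923 g(12,2)=780 g(12,4)=429
t=13: g(13,-13)=1 g(13,-11)=13 g(13,-9)=78 g(13,-7)=286 g(13,-5)=715 g(13,-3)=1287 g(13,-1)=1715 g(13,1)=1703 g(13,3)=1209 g(13,5)=429
t=14: g(14,-14)=1 g(14,-12)=14 g(14,-10)=91 g(14,-8)=364 g(14,-6)=1001 g(14,-4)=2002 g(14,-2)=3002 g(14,0)=3418 g(14,2)=2912 g(14,4)=1638
t=15: g(15,-15)=1 g(15,-13)=15 g(15,-11)=105 g(15,-9)=455 g(15,-7)=1365 g(15,-5)=3003 g(15,-3)=5004 g(15,-1)=6420 g(15,1)=6330 g(15,3)=4550 g(15,5)=1638
t=16: g(16,-16)=1 g(16,-14)=16 g(16,-12)=120 g(16,-10)=560 g(16,-8)=1820 g(16,-6)=4368 g(16,-4)=8007 g(16,-2)=11424 g(16,0)=12750 g(16,2)=10880 g(16,4)=6188
t=17: g(17,-17)=1 g(17,-15)=17 g(17,-13)=136 g(17,-11)=680 g(17,-9)=2380 g(17,-7)=6188 g(17,-5)=12375 g(17,-3)=19431 g(17,-1)=24174 g(17,1)=23630 g(17,3)=17068 g(17,5)=6188
t=18: g(18,-18)=1 g(18,-16)=18 g(18,-14)=153 g(18,-12)=816 g(18,-10)=3060 g(18,-8)=8568 g(18,-6)=18563 g(18,-4)=31806 g(18,-2)=43605 g(18,0)=47804 g(18,2)=40698 g(18,4)=23256
Paths never hitting 6: Σ_s g(18,s) = 218348
Paths hitting 6: 2^18 - 218348 = 43796
P = 43796/262144 = 10949/65536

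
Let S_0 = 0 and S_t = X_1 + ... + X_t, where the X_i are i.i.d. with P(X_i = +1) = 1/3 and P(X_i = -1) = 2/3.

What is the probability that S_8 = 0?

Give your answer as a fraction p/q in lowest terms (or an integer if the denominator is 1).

Answer: 1120/6561

Derivation:
To be at 0 after 8 steps: need exactly 4 steps of +1 and 4 of -1.
Number of such sequences: C(8,4) = 70
Each has probability (1/3)^4 · (2/3)^4 = 16/6561
P = 70 · 16/6561 = 1120/6561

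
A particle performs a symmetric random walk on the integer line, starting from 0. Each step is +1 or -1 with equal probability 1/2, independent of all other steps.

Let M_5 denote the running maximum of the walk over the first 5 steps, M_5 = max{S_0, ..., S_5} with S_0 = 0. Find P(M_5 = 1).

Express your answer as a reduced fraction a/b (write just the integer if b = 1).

Answer: 5/16

Derivation:
Let M_5 = max(S_0,...,S_5). Use the reflection principle: for j ≥ 1, #{paths with M_5 ≥ j} = #{S_5 ≥ j} + #{S_5 ≥ j+1}.
By reflection, #{M_5 ≥ 1} = #{S_5 ≥ 1} + #{S_5 ≥ 2} = 16 + 6 = 22.
#{M_5 ≥ 2} = #{S_5 ≥ 2} + #{S_5 ≥ 3} = 6 + 6 = 12.
#{M_5 = 1} = 22 - 12 = 10.
P(M_5 = 1) = 10/32 = 5/16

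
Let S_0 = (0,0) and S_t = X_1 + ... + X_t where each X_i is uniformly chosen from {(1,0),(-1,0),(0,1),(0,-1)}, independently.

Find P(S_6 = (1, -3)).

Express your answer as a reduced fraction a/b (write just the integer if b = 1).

Answer: 45/2048

Derivation:
Let h be the number of horizontal steps (so 6-h are vertical). To end at (1,-3) need (h+1)/2 right-steps and ((6-h)-3)/2 up-steps.
Sum over h with 1 ≤ h ≤ 3, h ≡ 1 (mod 2), 6-h ≡ 1 (mod 2):
h=1: C(6,1)·C(1,1)·C(5,1) = 6·1·5 = 30
h=3: C(6,3)·C(3,2)·C(3,0) = 20·3·1 = 60
Total favorable: 90
Total paths: 4^6 = 4096
P = 90/4096 = 45/2048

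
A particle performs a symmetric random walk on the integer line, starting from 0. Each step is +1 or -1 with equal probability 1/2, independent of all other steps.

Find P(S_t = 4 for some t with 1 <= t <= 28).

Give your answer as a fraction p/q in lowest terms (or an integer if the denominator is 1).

Count via complement. Let g(t,s) = #length-t paths at position s with S_1..S_t all ≠ 4.
g(t,s) = g(t-1,s-1) + g(t-1,s+1) for s ≠ 4; g(t,4) = 0.
t=0: g(0,0)=1
t=1: g(1,-1)=1 g(1,1)=1
t=2: g(2,-2)=1 g(2,0)=2 g(2,2)=1
t=3: g(3,-3)=1 g(3,-1)=3 g(3,1)=3 g(3,3)=1
t=4: g(4,-4)=1 g(4,-2)=4 g(4,0)=6 g(4,2)=4
t=5: g(5,-5)=1 g(5,-3)=5 g(5,-1)=10 g(5,1)=10 g(5,3)=4
t=6: g(6,-6)=1 g(6,-4)=6 g(6,-2)=15 g(6,0)=20 g(6,2)=14
t=7: g(7,-7)=1 g(7,-5)=7 g(7,-3)=21 g(7,-1)=35 g(7,1)=34 g(7,3)=14
t=8: g(8,-8)=1 g(8,-6)=8 g(8,-4)=28 g(8,-2)=56 g(8,0)=69 g(8,2)=48
t=9: g(9,-9)=1 g(9,-7)=9 g(9,-5)=36 g(9,-3)=84 g(9,-1)=125 g(9,1)=117 g(9,3)=48
t=10: g(10,-10)=1 g(10,-8)=10 g(10,-6)=45 g(10,-4)=120 g(10,-2)=209 g(10,0)=242 g(10,2)=165
t=11: g(11,-11)=1 g(11,-9)=11 g(11,-7)=55 g(11,-5)=165 g(11,-3)=329 g(11,-1)=451 g(11,1)=407 g(11,3)=165
t=12: g(12,-12)=1 g(12,-10)=12 g(12,-8)=66 g(12,-6)=220 g(12,-4)=494 g(12,-2)=780 g(12,0)=858 g(12,2)=572
t=13: g(13,-13)=1 g(13,-11)=13 g(13,-9)=78 g(13,-7)=286 g(13,-5)=714 g(13,-3)=1274 g(13,-1)=1638 g(13,1)=1430 g(13,3)=572
t=14: g(14,-14)=1 g(14,-12)=14 g(14,-10)=91 g(14,-8)=364 g(14,-6)=1000 g(14,-4)=1988 g(14,-2)=2912 g(14,0)=3068 g(14,2)=2002
t=15: g(15,-15)=1 g(15,-13)=15 g(15,-11)=105 g(15,-9)=455 g(15,-7)=1364 g(15,-5)=2988 g(15,-3)=4900 g(15,-1)=5980 g(15,1)=5070 g(15,3)=2002
t=16: g(16,-16)=1 g(16,-14)=16 g(16,-12)=120 g(16,-10)=560 g(16,-8)=1819 g(16,-6)=4352 g(16,-4)=7888 g(16,-2)=10880 g(16,0)=11050 g(16,2)=7072
t=17: g(17,-17)=1 g(17,-15)=17 g(17,-13)=136 g(17,-11)=680 g(17,-9)=2379 g(17,-7)=6171 g(17,-5)=12240 g(17,-3)=18768 g(17,-1)=21930 g(17,1)=18122 g(17,3)=7072
t=18: g(18,-18)=1 g(18,-16)=18 g(18,-14)=153 g(18,-12)=816 g(18,-10)=3059 g(18,-8)=8550 g(18,-6)=18411 g(18,-4)=31008 g(18,-2)=40698 g(18,0)=40052 g(18,2)=25194
t=19: g(19,-19)=1 g(19,-17)=19 g(19,-15)=171 g(19,-13)=969 g(19,-11)=3875 g(19,-9)=11609 g(19,-7)=26961 g(19,-5)=49419 g(19,-3)=71706 g(19,-1)=80750 g(19,1)=65246 g(19,3)=25194
t=20: g(20,-20)=1 g(20,-18)=20 g(20,-16)=190 g(20,-14)=1140 g(20,-12)=4844 g(20,-10)=15484 g(20,-8)=38570 g(20,-6)=76380 g(20,-4)=121125 g(20,-2)=152456 g(20,0)=145996 g(20,2)=90440
t=21: g(21,-21)=1 g(21,-19)=21 g(21,-17)=210 g(21,-15)=1330 g(21,-13)=5984 g(21,-11)=20328 g(21,-9)=54054 g(21,-7)=114950 g(21,-5)=197505 g(21,-3)=273581 g(21,-1)=298452 g(21,1)=236436 g(21,3)=90440
t=22: g(22,-22)=1 g(22,-20)=22 g(22,-18)=231 g(22,-16)=1540 g(22,-14)=7314 g(22,-12)=26312 g(22,-10)=74382 g(22,-8)=169004 g(22,-6)=312455 g(22,-4)=471086 g(22,-2)=572033 g(22,0)=534888 g(22,2)=326876
t=23: g(23,-23)=1 g(23,-21)=23 g(23,-19)=253 g(23,-17)=1771 g(23,-15)=8854 g(23,-13)=33626 g(23,-11)=100694 g(23,-9)=243386 g(23,-7)=481459 g(23,-5)=783541 g(23,-3)=1043119 g(23,-1)=1106921 g(23,1)=861764 g(23,3)=326876
t=24: g(24,-24)=1 g(24,-22)=24 g(24,-20)=276 g(24,-18)=2024 g(24,-16)=10625 g(24,-14)=42480 g(24,-12)=134320 g(24,-10)=344080 g(24,-8)=724845 g(24,-6)=1265000 g(24,-4)=1826660 g(24,-2)=2150040 g(24,0)=1968685 g(24,2)=1188640
t=25: g(25,-25)=1 g(25,-23)=25 g(25,-21)=300 g(25,-19)=2300 g(25,-17)=12649 g(25,-15)=53105 g(25,-13)=176800 g(25,-11)=478400 g(25,-9)=1068925 g(25,-7)=1989845 g(25,-5)=3091660 g(25,-3)=3976700 g(25,-1)=4118725 g(25,1)=3157325 g(25,3)=1188640
t=26: g(26,-26)=1 g(26,-24)=26 g(26,-22)=325 g(26,-20)=2600 g(26,-18)=14949 g(26,-16)=65754 g(26,-14)=229905 g(26,-12)=655200 g(26,-10)=1547325 g(26,-8)=3058770 g(26,-6)=5081505 g(26,-4)=7068360 g(26,-2)=8095425 g(26,0)=7276050 g(26,2)=4345965
t=27: g(27,-27)=1 g(27,-25)=27 g(27,-23)=351 g(27,-21)=2925 g(27,-19)=17549 g(27,-17)=80703 g(27,-15)=295659 g(27,-13)=885105 g(27,-11)=2202525 g(27,-9)=4606095 g(27,-7)=8140275 g(27,-5)=12149865 g(27,-3)=15163785 g(27,-1)=15371475 g(27,1)=11622015 g(27,3)=4345965
t=28: g(28,-28)=1 g(28,-26)=28 g(28,-24)=378 g(28,-22)=3276 g(28,-20)=20474 g(28,-18)=98252 g(28,-16)=376362 g(28,-14)=1180764 g(28,-12)=3087630 g(28,-10)=6808620 g(28,-8)=12746370 g(28,-6)=20290140 g(28,-4)=27313650 g(28,-2)=30535260 g(28,0)=26993490 g(28,2)=15967980
Paths never hitting 4: Σ_s g(28,s) = 145422675
Paths hitting 4: 2^28 - 145422675 = 123012781
P = 123012781/268435456 = 123012781/268435456

Answer: 123012781/268435456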